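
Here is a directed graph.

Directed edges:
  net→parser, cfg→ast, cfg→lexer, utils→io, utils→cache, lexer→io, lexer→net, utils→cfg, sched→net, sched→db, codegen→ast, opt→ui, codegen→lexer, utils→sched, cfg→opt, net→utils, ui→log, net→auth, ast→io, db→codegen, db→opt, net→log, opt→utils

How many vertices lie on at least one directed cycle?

A vertex is on a directed cycle iff it belongs to a strongly connected component of size ≥ 2 (or has a self-loop).
The vertices on cycles are {db, cfg, net, opt, lexer, sched, utils, codegen} — 8 in total.

8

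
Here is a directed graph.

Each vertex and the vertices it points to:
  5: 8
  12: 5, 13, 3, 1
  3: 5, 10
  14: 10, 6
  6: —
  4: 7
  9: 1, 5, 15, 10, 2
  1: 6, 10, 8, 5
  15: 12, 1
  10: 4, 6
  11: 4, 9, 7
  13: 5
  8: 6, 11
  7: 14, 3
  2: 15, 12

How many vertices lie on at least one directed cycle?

14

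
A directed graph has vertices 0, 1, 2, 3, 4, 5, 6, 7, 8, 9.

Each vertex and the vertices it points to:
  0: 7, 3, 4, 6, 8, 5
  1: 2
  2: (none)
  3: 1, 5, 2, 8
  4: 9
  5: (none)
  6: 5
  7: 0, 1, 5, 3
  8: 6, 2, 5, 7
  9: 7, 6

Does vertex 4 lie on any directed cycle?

Yes

4 is on a cycle iff 4 can reach itself via ≥1 edge.
4 → 9 → 7 → 0 → 4 — yes.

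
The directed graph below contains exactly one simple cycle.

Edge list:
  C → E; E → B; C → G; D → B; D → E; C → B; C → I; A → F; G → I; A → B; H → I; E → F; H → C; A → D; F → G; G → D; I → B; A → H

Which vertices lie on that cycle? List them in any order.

D, E, F, G

DFS with gray/black marking from D:
D gray
  E gray
    F gray
      G gray
        G→D: D is gray → back edge
Back edge closes the cycle D → E → F → G → D; its vertices are {D, E, F, G}.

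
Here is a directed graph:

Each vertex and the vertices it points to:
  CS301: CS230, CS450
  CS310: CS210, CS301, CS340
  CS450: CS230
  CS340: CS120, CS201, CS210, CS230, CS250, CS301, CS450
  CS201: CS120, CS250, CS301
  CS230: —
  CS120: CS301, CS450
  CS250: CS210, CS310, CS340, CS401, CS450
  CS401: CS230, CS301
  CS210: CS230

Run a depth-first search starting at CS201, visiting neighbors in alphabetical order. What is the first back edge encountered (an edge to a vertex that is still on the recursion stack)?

CS340->CS201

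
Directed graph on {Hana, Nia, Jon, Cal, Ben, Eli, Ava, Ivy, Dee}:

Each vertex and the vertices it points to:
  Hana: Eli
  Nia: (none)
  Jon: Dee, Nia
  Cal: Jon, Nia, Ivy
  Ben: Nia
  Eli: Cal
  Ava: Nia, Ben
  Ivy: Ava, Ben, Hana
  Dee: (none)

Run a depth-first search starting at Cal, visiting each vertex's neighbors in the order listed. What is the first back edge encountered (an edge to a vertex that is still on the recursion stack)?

DFS from Cal (visiting each vertex's neighbors in the order listed); mark gray on enter, black on exit:
Cal gray
  Jon gray
    Dee gray
    Dee black
    Nia gray
    Nia black
  Jon black
  Cal→Nia: Nia black — skip
  Ivy gray
    Ava gray
      Ava→Nia: Nia black — skip
      Ben gray
        Ben→Nia: Nia black — skip
      Ben black
    Ava black
    Ivy→Ben: Ben black — skip
    Hana gray
      Eli gray
        Eli→Cal: Cal is gray → back edge
First back edge: Eli → Cal.

Eli->Cal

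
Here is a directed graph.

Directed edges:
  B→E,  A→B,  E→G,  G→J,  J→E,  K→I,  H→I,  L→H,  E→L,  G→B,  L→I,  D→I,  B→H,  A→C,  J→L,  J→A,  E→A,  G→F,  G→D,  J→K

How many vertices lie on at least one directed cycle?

5

A vertex is on a directed cycle iff it belongs to a strongly connected component of size ≥ 2 (or has a self-loop).
The vertices on cycles are {A, B, E, G, J} — 5 in total.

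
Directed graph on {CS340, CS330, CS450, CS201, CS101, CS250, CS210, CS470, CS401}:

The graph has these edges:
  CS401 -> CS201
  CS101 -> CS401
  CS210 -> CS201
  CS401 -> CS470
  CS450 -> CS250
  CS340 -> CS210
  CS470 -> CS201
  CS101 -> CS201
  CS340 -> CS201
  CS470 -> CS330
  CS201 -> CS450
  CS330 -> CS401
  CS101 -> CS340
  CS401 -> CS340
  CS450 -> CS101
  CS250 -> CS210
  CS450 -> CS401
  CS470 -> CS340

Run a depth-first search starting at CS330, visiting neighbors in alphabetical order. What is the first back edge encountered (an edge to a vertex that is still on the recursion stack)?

CS101->CS201

DFS from CS330 (visiting neighbors in alphabetical order); mark gray on enter, black on exit:
CS330 gray
  CS401 gray
    CS201 gray
      CS450 gray
        CS101 gray
          CS101→CS201: CS201 is gray → back edge
First back edge: CS101 → CS201.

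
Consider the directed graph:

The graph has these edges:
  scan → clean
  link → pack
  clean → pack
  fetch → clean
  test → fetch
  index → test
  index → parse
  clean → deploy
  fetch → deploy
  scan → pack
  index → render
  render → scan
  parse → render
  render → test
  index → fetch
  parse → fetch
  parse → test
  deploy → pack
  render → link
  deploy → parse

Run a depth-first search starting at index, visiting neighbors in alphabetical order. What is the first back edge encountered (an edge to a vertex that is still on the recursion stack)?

DFS from index (visiting neighbors in alphabetical order); mark gray on enter, black on exit:
index gray
  fetch gray
    clean gray
      deploy gray
        pack gray
        pack black
        parse gray
          parse→fetch: fetch is gray → back edge
First back edge: parse → fetch.

parse→fetch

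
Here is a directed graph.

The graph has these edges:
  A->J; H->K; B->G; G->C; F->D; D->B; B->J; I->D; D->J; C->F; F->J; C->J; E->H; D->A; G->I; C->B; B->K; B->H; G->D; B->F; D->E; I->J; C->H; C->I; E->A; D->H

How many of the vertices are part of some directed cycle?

6

A vertex is on a directed cycle iff it belongs to a strongly connected component of size ≥ 2 (or has a self-loop).
The vertices on cycles are {B, C, D, F, G, I} — 6 in total.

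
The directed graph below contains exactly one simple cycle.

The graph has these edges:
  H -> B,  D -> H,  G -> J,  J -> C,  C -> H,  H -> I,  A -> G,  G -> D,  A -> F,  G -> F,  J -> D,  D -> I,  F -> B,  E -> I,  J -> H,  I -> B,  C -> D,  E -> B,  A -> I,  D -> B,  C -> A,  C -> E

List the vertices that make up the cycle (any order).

A, C, G, J

DFS with gray/black marking from C:
C gray
  A gray
    F gray
      B gray
      B black
    F black
    I gray
      I→B: B black — skip
    I black
    G gray
      G→F: F black — skip
      D gray
        D→B: B black — skip
        H gray
          H→I: I black — skip
          H→B: B black — skip
        H black
        D→I: I black — skip
      D black
      J gray
        J→C: C is gray → back edge
Back edge closes the cycle C → A → G → J → C; its vertices are {A, C, G, J}.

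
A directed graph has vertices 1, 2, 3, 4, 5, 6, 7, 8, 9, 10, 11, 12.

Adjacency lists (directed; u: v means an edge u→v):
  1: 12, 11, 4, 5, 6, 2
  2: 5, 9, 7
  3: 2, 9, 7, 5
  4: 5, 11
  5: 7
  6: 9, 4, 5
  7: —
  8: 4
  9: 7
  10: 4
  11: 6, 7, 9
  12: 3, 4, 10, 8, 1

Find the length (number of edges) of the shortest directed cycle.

2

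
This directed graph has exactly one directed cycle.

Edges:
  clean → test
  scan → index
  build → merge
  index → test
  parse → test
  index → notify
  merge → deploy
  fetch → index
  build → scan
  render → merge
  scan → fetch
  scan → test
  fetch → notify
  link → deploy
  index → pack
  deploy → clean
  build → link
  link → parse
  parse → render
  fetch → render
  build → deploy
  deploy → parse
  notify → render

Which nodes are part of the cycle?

DFS with gray/black marking from merge:
merge gray
  deploy gray
    clean gray
      test gray
      test black
    clean black
    parse gray
      render gray
        render→merge: merge is gray → back edge
Back edge closes the cycle merge → deploy → parse → render → merge; its vertices are {merge, parse, deploy, render}.

merge, parse, deploy, render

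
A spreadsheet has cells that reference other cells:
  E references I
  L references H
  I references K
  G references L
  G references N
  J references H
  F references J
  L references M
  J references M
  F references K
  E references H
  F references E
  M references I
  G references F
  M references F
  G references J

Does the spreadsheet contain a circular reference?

Yes

DFS with white/gray/black marking, starting from L:
L gray
  H gray
  H black
  M gray
    F gray
      J gray
        J→H: H black — skip
        J→M: M is gray → back edge
Back edge found, so a cycle exists: M → F → J → M.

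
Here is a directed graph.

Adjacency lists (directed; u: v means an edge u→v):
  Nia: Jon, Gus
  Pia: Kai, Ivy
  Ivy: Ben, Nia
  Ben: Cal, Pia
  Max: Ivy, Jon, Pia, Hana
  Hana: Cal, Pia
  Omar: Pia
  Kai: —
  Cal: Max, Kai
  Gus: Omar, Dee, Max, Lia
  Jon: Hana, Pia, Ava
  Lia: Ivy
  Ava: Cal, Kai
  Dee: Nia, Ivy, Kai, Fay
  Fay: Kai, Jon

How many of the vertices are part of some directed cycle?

14

A vertex is on a directed cycle iff it belongs to a strongly connected component of size ≥ 2 (or has a self-loop).
The vertices on cycles are {Ava, Ben, Cal, Dee, Fay, Gus, Ivy, Jon, Lia, Max, Nia, Pia, Hana, Omar} — 14 in total.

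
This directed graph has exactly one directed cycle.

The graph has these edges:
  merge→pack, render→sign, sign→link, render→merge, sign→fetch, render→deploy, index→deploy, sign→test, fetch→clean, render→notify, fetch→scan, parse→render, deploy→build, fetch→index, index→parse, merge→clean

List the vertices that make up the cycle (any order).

sign, fetch, index, parse, render

DFS with gray/black marking from index:
index gray
  parse gray
    render gray
      merge gray
        clean gray
        clean black
        pack gray
        pack black
      merge black
      notify gray
      notify black
      sign gray
        link gray
        link black
        fetch gray
          fetch→index: index is gray → back edge
Back edge closes the cycle index → parse → render → sign → fetch → index; its vertices are {sign, fetch, index, parse, render}.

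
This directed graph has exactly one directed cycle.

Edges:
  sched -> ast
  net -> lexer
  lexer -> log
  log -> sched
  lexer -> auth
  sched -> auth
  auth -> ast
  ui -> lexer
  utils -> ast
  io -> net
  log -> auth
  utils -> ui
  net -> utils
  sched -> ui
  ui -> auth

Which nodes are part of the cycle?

DFS with gray/black marking from lexer:
lexer gray
  log gray
    sched gray
      ui gray
        auth gray
          ast gray
          ast black
        auth black
        ui→lexer: lexer is gray → back edge
Back edge closes the cycle lexer → log → sched → ui → lexer; its vertices are {ui, log, lexer, sched}.

ui, log, lexer, sched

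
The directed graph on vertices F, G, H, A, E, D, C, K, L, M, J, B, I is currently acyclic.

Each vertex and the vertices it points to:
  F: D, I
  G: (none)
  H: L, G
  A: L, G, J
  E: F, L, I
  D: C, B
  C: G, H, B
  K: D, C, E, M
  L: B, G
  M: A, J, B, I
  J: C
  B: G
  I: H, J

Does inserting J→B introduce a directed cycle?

Adding J→B creates a cycle iff B can already reach J.
Explore from B: no path reaches J. The graph stays acyclic.

No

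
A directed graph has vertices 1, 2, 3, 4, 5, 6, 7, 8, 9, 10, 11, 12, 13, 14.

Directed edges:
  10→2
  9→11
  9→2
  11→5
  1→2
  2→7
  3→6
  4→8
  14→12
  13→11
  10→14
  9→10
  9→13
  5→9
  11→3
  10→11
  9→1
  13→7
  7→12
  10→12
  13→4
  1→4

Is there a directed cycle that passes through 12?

12 lies on a cycle iff there is a path from 12 back to itself.
Exploring from 12, it never reaches itself; equivalently, its strongly connected component is a singleton.

No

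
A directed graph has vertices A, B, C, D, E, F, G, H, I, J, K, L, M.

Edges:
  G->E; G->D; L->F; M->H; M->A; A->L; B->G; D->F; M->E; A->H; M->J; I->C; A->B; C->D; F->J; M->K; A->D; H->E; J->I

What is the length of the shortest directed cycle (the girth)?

5

For each vertex v, BFS finds the shortest path from v back to v.
The shortest such closed walk is J → I → C → D → F → J, length 5.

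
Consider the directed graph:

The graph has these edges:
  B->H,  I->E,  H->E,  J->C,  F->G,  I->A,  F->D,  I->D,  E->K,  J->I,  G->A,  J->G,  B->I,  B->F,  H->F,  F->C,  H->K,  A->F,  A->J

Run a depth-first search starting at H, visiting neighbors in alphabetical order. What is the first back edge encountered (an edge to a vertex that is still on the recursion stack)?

A→F

DFS from H (visiting neighbors in alphabetical order); mark gray on enter, black on exit:
H gray
  E gray
    K gray
    K black
  E black
  F gray
    C gray
    C black
    D gray
    D black
    G gray
      A gray
        A→F: F is gray → back edge
First back edge: A → F.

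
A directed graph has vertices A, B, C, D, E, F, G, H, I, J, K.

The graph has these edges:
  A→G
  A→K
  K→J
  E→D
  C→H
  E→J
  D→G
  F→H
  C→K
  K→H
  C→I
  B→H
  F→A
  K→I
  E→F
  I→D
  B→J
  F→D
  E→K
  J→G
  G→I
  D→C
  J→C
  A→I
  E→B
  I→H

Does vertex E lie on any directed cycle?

No

E lies on a cycle iff there is a path from E back to itself.
Exploring from E, it never reaches itself; equivalently, its strongly connected component is a singleton.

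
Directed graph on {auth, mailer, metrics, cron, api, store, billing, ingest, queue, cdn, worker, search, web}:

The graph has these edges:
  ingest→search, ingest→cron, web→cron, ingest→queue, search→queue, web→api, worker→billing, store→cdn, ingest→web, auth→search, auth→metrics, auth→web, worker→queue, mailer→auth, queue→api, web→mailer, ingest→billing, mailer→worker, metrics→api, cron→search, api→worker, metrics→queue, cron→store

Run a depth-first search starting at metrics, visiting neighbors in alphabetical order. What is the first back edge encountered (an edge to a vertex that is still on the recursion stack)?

DFS from metrics (visiting neighbors in alphabetical order); mark gray on enter, black on exit:
metrics gray
  api gray
    worker gray
      billing gray
      billing black
      queue gray
        queue→api: api is gray → back edge
First back edge: queue → api.

queue->api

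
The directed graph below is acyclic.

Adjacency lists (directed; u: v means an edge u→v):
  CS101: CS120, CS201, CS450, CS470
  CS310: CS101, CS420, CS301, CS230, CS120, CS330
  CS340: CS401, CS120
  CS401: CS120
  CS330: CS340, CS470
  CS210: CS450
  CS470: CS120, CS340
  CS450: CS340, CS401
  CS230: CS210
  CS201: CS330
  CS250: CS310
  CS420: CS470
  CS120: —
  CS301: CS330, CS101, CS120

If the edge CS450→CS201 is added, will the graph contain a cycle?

Adding CS450→CS201 creates a cycle iff CS201 can already reach CS450.
Explore from CS201: no path reaches CS450. The graph stays acyclic.

No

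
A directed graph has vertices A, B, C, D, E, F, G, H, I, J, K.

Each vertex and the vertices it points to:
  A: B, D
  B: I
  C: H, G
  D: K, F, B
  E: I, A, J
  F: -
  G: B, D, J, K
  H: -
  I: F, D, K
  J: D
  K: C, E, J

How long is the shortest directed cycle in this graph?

For each vertex v, BFS finds the shortest path from v back to v.
The shortest such closed walk is K → C → G → K, length 3.

3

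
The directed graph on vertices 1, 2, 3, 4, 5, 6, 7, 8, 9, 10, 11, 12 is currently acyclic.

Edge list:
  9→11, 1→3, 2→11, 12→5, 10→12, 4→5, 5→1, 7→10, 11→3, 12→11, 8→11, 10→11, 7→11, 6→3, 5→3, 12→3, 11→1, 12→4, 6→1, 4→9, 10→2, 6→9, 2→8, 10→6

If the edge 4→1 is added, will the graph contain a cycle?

Adding 4→1 creates a cycle iff 1 can already reach 4.
Explore from 1: no path reaches 4. The graph stays acyclic.

No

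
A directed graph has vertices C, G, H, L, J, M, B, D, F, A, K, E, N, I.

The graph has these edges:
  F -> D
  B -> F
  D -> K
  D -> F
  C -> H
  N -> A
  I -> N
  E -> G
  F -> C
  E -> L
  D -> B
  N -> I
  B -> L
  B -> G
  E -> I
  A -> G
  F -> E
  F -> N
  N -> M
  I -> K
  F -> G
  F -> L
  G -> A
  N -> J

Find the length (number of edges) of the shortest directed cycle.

2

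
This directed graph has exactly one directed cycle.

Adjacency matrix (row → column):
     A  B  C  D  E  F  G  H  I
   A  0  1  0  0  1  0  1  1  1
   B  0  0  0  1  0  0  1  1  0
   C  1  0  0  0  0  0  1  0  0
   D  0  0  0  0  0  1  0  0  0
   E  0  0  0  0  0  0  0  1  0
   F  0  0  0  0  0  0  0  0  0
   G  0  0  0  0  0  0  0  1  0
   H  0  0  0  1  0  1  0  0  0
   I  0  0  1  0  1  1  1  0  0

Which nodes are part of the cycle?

DFS with gray/black marking from A:
A gray
  B gray
    H gray
      F gray
      F black
      D gray
        D→F: F black — skip
      D black
    H black
    B→D: D black — skip
    G gray
      G→H: H black — skip
    G black
  B black
  A→H: H black — skip
  E gray
    E→H: H black — skip
  E black
  A→G: G black — skip
  I gray
    I→E: E black — skip
    I→G: G black — skip
    I→F: F black — skip
    C gray
      C→A: A is gray → back edge
Back edge closes the cycle A → I → C → A; its vertices are {A, C, I}.

A, C, I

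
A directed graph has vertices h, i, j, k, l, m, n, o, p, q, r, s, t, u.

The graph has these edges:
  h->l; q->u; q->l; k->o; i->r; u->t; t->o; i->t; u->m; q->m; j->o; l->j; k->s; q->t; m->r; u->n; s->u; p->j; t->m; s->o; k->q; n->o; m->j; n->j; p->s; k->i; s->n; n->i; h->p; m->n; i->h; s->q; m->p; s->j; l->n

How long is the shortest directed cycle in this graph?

4

For each vertex v, BFS finds the shortest path from v back to v.
The shortest such closed walk is i → h → l → n → i, length 4.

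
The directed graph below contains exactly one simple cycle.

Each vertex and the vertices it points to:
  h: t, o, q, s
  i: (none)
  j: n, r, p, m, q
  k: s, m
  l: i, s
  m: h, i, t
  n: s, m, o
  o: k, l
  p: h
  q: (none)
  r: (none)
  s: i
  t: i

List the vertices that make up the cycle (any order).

h, k, m, o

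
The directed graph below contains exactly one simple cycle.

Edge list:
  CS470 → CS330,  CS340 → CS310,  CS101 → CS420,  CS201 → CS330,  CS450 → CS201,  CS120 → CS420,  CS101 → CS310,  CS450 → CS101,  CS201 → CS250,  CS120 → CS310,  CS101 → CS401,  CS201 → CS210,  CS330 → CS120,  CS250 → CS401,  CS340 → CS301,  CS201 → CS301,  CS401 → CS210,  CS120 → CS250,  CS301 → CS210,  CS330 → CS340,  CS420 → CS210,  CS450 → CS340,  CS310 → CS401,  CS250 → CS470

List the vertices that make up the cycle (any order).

DFS with gray/black marking from CS330:
CS330 gray
  CS340 gray
    CS310 gray
      CS401 gray
        CS210 gray
        CS210 black
      CS401 black
    CS310 black
    CS301 gray
      CS301→CS210: CS210 black — skip
    CS301 black
  CS340 black
  CS120 gray
    CS120→CS310: CS310 black — skip
    CS250 gray
      CS250→CS401: CS401 black — skip
      CS470 gray
        CS470→CS330: CS330 is gray → back edge
Back edge closes the cycle CS330 → CS120 → CS250 → CS470 → CS330; its vertices are {CS120, CS250, CS330, CS470}.

CS120, CS250, CS330, CS470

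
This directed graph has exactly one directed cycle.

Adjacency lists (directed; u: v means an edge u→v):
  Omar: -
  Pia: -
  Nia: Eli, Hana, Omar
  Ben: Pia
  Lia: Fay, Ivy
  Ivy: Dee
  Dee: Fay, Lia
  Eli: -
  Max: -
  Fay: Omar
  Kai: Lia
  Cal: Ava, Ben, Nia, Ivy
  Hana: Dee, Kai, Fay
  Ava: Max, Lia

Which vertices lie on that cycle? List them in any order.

Dee, Ivy, Lia

DFS with gray/black marking from Ivy:
Ivy gray
  Dee gray
    Fay gray
      Omar gray
      Omar black
    Fay black
    Lia gray
      Lia→Fay: Fay black — skip
      Lia→Ivy: Ivy is gray → back edge
Back edge closes the cycle Ivy → Dee → Lia → Ivy; its vertices are {Dee, Ivy, Lia}.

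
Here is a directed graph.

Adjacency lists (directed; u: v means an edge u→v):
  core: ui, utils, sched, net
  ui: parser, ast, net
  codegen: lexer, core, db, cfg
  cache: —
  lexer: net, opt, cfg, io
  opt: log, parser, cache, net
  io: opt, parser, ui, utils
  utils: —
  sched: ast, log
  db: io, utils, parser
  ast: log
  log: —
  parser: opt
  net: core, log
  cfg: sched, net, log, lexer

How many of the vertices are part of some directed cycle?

A vertex is on a directed cycle iff it belongs to a strongly connected component of size ≥ 2 (or has a self-loop).
The vertices on cycles are {ui, cfg, net, opt, core, lexer, parser} — 7 in total.

7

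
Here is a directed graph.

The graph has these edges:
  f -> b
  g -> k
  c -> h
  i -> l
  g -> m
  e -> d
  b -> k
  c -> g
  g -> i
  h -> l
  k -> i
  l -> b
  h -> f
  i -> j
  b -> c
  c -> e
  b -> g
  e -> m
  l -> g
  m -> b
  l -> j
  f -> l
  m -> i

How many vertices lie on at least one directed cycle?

10

A vertex is on a directed cycle iff it belongs to a strongly connected component of size ≥ 2 (or has a self-loop).
The vertices on cycles are {b, c, e, f, g, h, i, k, l, m} — 10 in total.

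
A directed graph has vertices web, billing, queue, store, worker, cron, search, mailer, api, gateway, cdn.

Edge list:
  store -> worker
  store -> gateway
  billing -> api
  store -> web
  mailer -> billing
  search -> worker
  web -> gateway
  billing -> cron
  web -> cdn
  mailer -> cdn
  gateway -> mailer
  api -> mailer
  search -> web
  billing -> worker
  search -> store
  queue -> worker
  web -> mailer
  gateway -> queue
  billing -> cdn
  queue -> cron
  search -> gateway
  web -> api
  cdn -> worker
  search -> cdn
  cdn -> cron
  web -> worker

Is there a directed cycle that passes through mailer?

mailer is on a cycle iff mailer can reach itself via ≥1 edge.
mailer → billing → api → mailer — yes.

Yes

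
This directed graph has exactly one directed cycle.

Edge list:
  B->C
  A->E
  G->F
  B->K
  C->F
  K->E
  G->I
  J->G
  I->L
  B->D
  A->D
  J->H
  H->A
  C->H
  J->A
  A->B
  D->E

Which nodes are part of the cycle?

DFS with gray/black marking from A:
A gray
  E gray
  E black
  B gray
    C gray
      F gray
      F black
      H gray
        H→A: A is gray → back edge
Back edge closes the cycle A → B → C → H → A; its vertices are {A, B, C, H}.

A, B, C, H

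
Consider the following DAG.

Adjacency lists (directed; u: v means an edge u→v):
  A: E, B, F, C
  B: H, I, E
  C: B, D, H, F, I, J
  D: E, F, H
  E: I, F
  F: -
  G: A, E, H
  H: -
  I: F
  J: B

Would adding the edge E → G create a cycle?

Adding E→G creates a cycle iff G can already reach E.
Path from G: G → E.
So G → … → E → G is a cycle.

Yes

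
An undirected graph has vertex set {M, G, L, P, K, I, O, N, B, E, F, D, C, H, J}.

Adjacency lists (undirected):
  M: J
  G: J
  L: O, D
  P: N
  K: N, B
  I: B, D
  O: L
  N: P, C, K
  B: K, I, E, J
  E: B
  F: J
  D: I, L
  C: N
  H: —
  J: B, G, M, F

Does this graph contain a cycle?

No

DFS, tracking each vertex's parent; an edge to a visited non-parent vertex closes a cycle.
Start from P:
visit P (parent –)
  visit N (parent P)
    N–P: parent, skip
    visit C (parent N)
      C–N: parent, skip
    visit K (parent N)
      K–N: parent, skip
      visit B (parent K)
        B–K: parent, skip
        visit I (parent B)
          I–B: parent, skip
          visit D (parent I)
            D–I: parent, skip
            visit L (parent D)
              visit O (parent L)
                O–L: parent, skip
              L–D: parent, skip
        visit E (parent B)
          E–B: parent, skip
        visit J (parent B)
          J–B: parent, skip
          visit G (parent J)
            G–J: parent, skip
          visit M (parent J)
            M–J: parent, skip
          visit F (parent J)
            F–J: parent, skip
visit H (parent –)
No non-parent visited neighbor found — the graph is a forest.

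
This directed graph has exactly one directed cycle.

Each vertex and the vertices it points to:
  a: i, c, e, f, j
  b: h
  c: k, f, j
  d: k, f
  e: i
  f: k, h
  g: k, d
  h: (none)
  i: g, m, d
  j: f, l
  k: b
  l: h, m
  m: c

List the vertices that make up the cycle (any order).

c, j, l, m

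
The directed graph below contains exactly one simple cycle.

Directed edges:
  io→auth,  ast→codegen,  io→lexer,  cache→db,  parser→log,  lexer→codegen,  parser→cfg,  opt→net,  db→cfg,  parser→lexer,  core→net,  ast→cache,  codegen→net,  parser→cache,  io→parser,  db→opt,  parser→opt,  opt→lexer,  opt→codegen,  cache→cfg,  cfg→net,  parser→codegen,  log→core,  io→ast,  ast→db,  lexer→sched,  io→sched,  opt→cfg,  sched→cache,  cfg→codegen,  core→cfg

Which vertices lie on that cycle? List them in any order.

db, opt, cache, lexer, sched

DFS with gray/black marking from sched:
sched gray
  cache gray
    db gray
      opt gray
        cfg gray
          codegen gray
            net gray
            net black
          codegen black
          cfg→net: net black — skip
        cfg black
        opt→codegen: codegen black — skip
        opt→net: net black — skip
        lexer gray
          lexer→sched: sched is gray → back edge
Back edge closes the cycle sched → cache → db → opt → lexer → sched; its vertices are {db, opt, cache, lexer, sched}.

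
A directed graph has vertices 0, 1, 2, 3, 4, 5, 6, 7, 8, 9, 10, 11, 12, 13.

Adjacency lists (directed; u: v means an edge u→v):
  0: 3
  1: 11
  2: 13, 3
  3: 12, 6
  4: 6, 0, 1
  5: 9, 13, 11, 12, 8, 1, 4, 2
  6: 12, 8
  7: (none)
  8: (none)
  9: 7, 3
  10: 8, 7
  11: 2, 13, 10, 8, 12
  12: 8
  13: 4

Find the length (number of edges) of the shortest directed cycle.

4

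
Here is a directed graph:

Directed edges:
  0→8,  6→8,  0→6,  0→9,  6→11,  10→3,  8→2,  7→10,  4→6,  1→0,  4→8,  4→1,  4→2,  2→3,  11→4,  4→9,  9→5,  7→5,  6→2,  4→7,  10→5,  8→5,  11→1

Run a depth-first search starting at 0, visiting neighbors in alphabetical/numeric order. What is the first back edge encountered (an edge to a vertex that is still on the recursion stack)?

1→0

DFS from 0 (visiting neighbors in alphabetical/numeric order); mark gray on enter, black on exit:
0 gray
  6 gray
    2 gray
      3 gray
      3 black
    2 black
    8 gray
      8→2: 2 black — skip
      5 gray
      5 black
    8 black
    11 gray
      1 gray
        1→0: 0 is gray → back edge
First back edge: 1 → 0.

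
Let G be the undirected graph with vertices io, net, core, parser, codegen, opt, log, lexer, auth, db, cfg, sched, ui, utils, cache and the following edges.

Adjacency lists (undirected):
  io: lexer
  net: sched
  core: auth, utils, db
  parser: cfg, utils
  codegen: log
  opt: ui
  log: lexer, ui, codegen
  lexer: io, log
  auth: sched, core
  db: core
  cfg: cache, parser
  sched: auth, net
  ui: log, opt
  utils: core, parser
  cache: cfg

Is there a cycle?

DFS, tracking each vertex's parent; an edge to a visited non-parent vertex closes a cycle.
Start from core:
visit core (parent –)
  visit auth (parent core)
    visit sched (parent auth)
      sched–auth: parent, skip
      visit net (parent sched)
        net–sched: parent, skip
    auth–core: parent, skip
  visit utils (parent core)
    utils–core: parent, skip
    visit parser (parent utils)
      visit cfg (parent parser)
        visit cache (parent cfg)
          cache–cfg: parent, skip
        cfg–parser: parent, skip
      parser–utils: parent, skip
  visit db (parent core)
    db–core: parent, skip
visit io (parent –)
  visit lexer (parent io)
    lexer–io: parent, skip
    visit log (parent lexer)
      log–lexer: parent, skip
      visit ui (parent log)
        ui–log: parent, skip
        visit opt (parent ui)
          opt–ui: parent, skip
      visit codegen (parent log)
        codegen–log: parent, skip
No non-parent visited neighbor found — the graph is a forest.

No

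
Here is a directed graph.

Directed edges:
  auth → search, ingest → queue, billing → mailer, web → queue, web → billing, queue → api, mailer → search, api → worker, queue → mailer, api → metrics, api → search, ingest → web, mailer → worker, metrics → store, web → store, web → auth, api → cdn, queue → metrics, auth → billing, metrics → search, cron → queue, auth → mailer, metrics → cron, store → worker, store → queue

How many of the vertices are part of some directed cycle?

A vertex is on a directed cycle iff it belongs to a strongly connected component of size ≥ 2 (or has a self-loop).
The vertices on cycles are {api, cron, queue, store, metrics} — 5 in total.

5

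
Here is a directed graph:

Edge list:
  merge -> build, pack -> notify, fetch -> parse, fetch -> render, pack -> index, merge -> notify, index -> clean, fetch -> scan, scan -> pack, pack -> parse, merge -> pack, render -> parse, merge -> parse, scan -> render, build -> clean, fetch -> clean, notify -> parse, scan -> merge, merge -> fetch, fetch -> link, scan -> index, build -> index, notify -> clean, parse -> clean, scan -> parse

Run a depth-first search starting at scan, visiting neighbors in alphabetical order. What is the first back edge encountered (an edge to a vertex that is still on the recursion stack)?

fetch→scan

DFS from scan (visiting neighbors in alphabetical order); mark gray on enter, black on exit:
scan gray
  index gray
    clean gray
    clean black
  index black
  merge gray
    build gray
      build→clean: clean black — skip
      build→index: index black — skip
    build black
    fetch gray
      fetch→clean: clean black — skip
      link gray
      link black
      parse gray
        parse→clean: clean black — skip
      parse black
      render gray
        render→parse: parse black — skip
      render black
      fetch→scan: scan is gray → back edge
First back edge: fetch → scan.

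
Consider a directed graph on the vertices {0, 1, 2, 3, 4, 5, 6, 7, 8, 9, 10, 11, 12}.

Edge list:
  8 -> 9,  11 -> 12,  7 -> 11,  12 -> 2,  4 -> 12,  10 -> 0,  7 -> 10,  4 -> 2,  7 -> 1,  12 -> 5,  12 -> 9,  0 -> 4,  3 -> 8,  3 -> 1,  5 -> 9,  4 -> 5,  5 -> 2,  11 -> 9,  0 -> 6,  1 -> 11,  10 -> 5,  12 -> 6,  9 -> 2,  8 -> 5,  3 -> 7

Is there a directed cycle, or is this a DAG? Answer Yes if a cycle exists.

No

DFS with white/gray/black marking, starting from 11:
11 gray
  9 gray
    2 gray
    2 black
  9 black
  12 gray
    12→9: 9 black — skip
    6 gray
    6 black
    5 gray
      5→2: 2 black — skip
      5→9: 9 black — skip
    5 black
    12→2: 2 black — skip
  12 black
11 black
0 gray
  4 gray
    4→12: 12 black — skip
    4→5: 5 black — skip
    4→2: 2 black — skip
  4 black
  0→6: 6 black — skip
0 black
1 gray
  1→11: 11 black — skip
1 black
3 gray
  3→1: 1 black — skip
  7 gray
    10 gray
      10→0: 0 black — skip
      10→5: 5 black — skip
    10 black
    7→11: 11 black — skip
    7→1: 1 black — skip
  7 black
  8 gray
    8→9: 9 black — skip
    8→5: 5 black — skip
  8 black
3 black
Every edge goes to a white or black vertex — no back edge, so the graph is acyclic.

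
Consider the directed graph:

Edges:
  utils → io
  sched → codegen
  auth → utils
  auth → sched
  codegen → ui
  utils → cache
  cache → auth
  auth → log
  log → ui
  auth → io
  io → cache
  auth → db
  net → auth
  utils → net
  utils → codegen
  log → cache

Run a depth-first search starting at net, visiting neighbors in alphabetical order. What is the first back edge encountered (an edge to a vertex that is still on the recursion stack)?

DFS from net (visiting neighbors in alphabetical order); mark gray on enter, black on exit:
net gray
  auth gray
    db gray
    db black
    io gray
      cache gray
        cache→auth: auth is gray → back edge
First back edge: cache → auth.

cache->auth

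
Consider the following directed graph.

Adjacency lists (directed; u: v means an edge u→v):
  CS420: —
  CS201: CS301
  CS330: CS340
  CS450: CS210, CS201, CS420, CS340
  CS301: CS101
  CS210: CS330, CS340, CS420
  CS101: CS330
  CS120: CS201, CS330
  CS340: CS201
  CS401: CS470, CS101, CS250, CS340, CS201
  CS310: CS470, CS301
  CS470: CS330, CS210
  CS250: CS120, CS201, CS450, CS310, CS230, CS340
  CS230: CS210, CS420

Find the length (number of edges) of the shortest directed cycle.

5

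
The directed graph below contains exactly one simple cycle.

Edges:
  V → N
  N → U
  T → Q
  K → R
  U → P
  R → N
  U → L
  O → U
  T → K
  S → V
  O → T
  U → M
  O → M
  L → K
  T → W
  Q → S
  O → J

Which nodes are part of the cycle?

K, L, N, R, U

DFS with gray/black marking from U:
U gray
  M gray
  M black
  L gray
    K gray
      R gray
        N gray
          N→U: U is gray → back edge
Back edge closes the cycle U → L → K → R → N → U; its vertices are {K, L, N, R, U}.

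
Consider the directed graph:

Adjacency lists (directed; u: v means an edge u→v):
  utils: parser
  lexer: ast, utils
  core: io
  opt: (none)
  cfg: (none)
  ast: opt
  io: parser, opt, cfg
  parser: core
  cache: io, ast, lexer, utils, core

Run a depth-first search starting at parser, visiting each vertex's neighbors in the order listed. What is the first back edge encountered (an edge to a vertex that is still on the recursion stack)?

io->parser

DFS from parser (visiting each vertex's neighbors in the order listed); mark gray on enter, black on exit:
parser gray
  core gray
    io gray
      io→parser: parser is gray → back edge
First back edge: io → parser.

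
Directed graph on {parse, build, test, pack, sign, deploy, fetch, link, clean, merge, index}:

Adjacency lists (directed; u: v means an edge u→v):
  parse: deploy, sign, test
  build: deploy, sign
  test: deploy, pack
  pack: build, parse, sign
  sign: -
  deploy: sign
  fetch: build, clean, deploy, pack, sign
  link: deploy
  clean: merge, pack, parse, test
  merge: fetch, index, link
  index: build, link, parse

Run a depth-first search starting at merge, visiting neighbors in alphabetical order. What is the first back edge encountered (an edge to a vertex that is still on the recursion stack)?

clean->merge

DFS from merge (visiting neighbors in alphabetical order); mark gray on enter, black on exit:
merge gray
  fetch gray
    build gray
      deploy gray
        sign gray
        sign black
      deploy black
      build→sign: sign black — skip
    build black
    clean gray
      clean→merge: merge is gray → back edge
First back edge: clean → merge.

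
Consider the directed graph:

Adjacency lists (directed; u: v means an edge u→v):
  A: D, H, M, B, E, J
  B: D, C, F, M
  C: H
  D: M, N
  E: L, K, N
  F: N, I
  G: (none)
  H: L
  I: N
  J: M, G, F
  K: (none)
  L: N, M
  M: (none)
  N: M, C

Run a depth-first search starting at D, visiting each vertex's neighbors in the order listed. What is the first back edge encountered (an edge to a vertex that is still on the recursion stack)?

DFS from D (visiting each vertex's neighbors in the order listed); mark gray on enter, black on exit:
D gray
  M gray
  M black
  N gray
    N→M: M black — skip
    C gray
      H gray
        L gray
          L→N: N is gray → back edge
First back edge: L → N.

L->N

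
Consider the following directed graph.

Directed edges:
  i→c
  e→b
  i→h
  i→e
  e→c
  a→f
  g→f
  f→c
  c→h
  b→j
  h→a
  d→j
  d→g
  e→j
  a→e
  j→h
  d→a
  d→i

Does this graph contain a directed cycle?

DFS with white/gray/black marking, starting from f:
f gray
  c gray
    h gray
      a gray
        a→f: f is gray → back edge
Back edge found, so a cycle exists: f → c → h → a → f.

Yes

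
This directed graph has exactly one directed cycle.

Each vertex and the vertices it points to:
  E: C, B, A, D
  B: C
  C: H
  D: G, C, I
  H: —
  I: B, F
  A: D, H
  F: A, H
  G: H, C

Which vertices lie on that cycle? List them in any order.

A, D, F, I

DFS with gray/black marking from D:
D gray
  G gray
    H gray
    H black
    C gray
      C→H: H black — skip
    C black
  G black
  D→C: C black — skip
  I gray
    B gray
      B→C: C black — skip
    B black
    F gray
      A gray
        A→D: D is gray → back edge
Back edge closes the cycle D → I → F → A → D; its vertices are {A, D, F, I}.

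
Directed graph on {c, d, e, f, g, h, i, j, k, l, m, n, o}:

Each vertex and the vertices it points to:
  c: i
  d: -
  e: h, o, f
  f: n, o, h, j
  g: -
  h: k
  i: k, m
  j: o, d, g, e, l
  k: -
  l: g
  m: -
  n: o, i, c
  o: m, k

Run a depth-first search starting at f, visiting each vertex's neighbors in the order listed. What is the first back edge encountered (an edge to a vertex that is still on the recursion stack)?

DFS from f (visiting each vertex's neighbors in the order listed); mark gray on enter, black on exit:
f gray
  n gray
    o gray
      m gray
      m black
      k gray
      k black
    o black
    i gray
      i→k: k black — skip
      i→m: m black — skip
    i black
    c gray
      c→i: i black — skip
    c black
  n black
  f→o: o black — skip
  h gray
    h→k: k black — skip
  h black
  j gray
    j→o: o black — skip
    d gray
    d black
    g gray
    g black
    e gray
      e→h: h black — skip
      e→o: o black — skip
      e→f: f is gray → back edge
First back edge: e → f.

e->f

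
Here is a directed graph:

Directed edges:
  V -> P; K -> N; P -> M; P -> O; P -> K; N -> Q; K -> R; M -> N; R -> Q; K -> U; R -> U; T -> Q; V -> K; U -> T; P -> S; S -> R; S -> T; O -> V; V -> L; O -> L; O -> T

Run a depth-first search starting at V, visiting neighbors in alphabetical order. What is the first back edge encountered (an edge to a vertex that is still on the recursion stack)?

O→V

DFS from V (visiting neighbors in alphabetical order); mark gray on enter, black on exit:
V gray
  K gray
    N gray
      Q gray
      Q black
    N black
    R gray
      R→Q: Q black — skip
      U gray
        T gray
          T→Q: Q black — skip
        T black
      U black
    R black
    K→U: U black — skip
  K black
  L gray
  L black
  P gray
    P→K: K black — skip
    M gray
      M→N: N black — skip
    M black
    O gray
      O→L: L black — skip
      O→T: T black — skip
      O→V: V is gray → back edge
First back edge: O → V.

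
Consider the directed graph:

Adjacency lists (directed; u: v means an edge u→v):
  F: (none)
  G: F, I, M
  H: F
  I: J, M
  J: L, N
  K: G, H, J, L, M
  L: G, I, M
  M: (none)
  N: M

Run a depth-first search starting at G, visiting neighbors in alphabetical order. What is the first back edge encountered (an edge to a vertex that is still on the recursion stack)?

DFS from G (visiting neighbors in alphabetical order); mark gray on enter, black on exit:
G gray
  F gray
  F black
  I gray
    J gray
      L gray
        L→G: G is gray → back edge
First back edge: L → G.

L→G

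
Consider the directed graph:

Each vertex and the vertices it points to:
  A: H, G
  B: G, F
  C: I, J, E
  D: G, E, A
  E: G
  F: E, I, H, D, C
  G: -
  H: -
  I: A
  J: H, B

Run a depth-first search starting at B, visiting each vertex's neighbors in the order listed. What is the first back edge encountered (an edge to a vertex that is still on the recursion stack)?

J→B

DFS from B (visiting each vertex's neighbors in the order listed); mark gray on enter, black on exit:
B gray
  G gray
  G black
  F gray
    E gray
      E→G: G black — skip
    E black
    I gray
      A gray
        H gray
        H black
        A→G: G black — skip
      A black
    I black
    F→H: H black — skip
    D gray
      D→G: G black — skip
      D→E: E black — skip
      D→A: A black — skip
    D black
    C gray
      C→I: I black — skip
      J gray
        J→H: H black — skip
        J→B: B is gray → back edge
First back edge: J → B.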